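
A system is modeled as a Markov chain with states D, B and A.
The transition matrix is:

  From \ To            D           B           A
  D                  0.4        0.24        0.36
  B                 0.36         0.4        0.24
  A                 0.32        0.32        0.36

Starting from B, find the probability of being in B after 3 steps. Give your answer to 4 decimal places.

Propagate the distribution vector 3 steps from B.
After 0 steps: (0.0000, 1.0000, 0.0000)
After 1 step: (0.3600, 0.4000, 0.2400)
After 2 steps: (0.3648, 0.3232, 0.3120)
After 3 steps: (0.3621, 0.3167, 0.3212)
P(in B after 3 steps) = 0.3167

0.3167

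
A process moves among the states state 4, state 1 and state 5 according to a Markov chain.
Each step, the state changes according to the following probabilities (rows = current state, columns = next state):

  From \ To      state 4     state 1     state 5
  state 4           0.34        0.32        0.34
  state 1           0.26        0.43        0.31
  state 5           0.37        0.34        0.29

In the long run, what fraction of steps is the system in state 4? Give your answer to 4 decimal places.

0.3201

Let the stationary distribution be π with π = πP and π_1 + π_2 + π_3 = 1.
π_1 = 0.34·π_1 + 0.26·π_2 + 0.37·π_3
π_2 = 0.32·π_1 + 0.43·π_2 + 0.34·π_3
Solving with the normalization constraint gives π = (0.3201, 0.3666, 0.3133).
So the stationary probability of state 4 is 0.3201.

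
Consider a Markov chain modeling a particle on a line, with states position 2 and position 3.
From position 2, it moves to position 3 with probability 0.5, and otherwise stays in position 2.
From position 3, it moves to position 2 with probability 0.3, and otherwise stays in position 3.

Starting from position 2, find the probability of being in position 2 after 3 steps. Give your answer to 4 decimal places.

Propagate the distribution vector 3 steps from position 2.
After 0 steps: (1.0000, 0.0000)
After 1 step: (0.5000, 0.5000)
After 2 steps: (0.4000, 0.6000)
After 3 steps: (0.3800, 0.6200)
P(in position 2 after 3 steps) = 0.3800

0.3800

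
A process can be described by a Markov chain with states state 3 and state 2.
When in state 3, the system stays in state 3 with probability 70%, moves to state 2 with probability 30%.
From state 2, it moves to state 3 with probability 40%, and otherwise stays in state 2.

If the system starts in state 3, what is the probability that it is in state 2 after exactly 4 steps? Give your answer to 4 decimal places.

0.4251

Propagate the distribution vector 4 steps from state 3.
After 0 steps: (1.0000, 0.0000)
After 1 step: (0.7000, 0.3000)
After 2 steps: (0.6100, 0.3900)
After 3 steps: (0.5830, 0.4170)
After 4 steps: (0.5749, 0.4251)
P(in state 2 after 4 steps) = 0.4251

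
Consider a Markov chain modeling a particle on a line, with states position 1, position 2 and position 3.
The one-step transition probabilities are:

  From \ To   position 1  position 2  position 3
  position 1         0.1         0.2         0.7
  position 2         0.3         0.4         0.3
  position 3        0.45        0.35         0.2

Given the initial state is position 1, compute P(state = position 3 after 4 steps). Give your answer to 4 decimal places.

Propagate the distribution vector 4 steps from position 1.
After 0 steps: (1.0000, 0.0000, 0.0000)
After 1 step: (0.1000, 0.2000, 0.7000)
After 2 steps: (0.3850, 0.3450, 0.2700)
After 3 steps: (0.2635, 0.3095, 0.4270)
After 4 steps: (0.3114, 0.3260, 0.3627)
P(in position 3 after 4 steps) = 0.3627

0.3627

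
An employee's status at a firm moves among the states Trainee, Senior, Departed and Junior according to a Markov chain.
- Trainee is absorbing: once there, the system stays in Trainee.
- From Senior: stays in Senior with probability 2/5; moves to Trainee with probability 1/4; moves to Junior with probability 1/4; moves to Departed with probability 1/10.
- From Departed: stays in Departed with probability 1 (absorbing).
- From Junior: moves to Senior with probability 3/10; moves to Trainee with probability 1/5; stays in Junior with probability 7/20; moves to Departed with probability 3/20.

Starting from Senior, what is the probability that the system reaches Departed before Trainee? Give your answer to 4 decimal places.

Let h(s) be the probability of absorption at Departed starting from transient state s. Then h(Departed) = 1 and h(Trainee) = 0. By first-step analysis:
h(Senior) = 0.25·0 + 0.4·h(Senior) + 0.1·1 + 0.25·h(Junior)
h(Junior) = 0.2·0 + 0.3·h(Senior) + 0.15·1 + 0.35·h(Junior)
Solving: h(Senior) = 0.3254, h(Junior) = 0.3810.
Starting from Senior, the probability is 0.3254.

0.3254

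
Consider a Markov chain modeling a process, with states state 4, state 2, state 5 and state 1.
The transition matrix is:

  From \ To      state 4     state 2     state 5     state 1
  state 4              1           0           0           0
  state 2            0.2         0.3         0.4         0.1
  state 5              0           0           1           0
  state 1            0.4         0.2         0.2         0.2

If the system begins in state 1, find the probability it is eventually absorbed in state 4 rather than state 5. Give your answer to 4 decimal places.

Let h(s) be the probability of absorption at state 4 starting from transient state s. Then h(state 4) = 1 and h(state 5) = 0. By first-step analysis:
h(state 2) = 0.2·1 + 0.3·h(state 2) + 0.4·0 + 0.1·h(state 1)
h(state 1) = 0.4·1 + 0.2·h(state 2) + 0.2·0 + 0.2·h(state 1)
Solving: h(state 2) = 0.3704, h(state 1) = 0.5926.
Starting from state 1, the probability is 0.5926.

0.5926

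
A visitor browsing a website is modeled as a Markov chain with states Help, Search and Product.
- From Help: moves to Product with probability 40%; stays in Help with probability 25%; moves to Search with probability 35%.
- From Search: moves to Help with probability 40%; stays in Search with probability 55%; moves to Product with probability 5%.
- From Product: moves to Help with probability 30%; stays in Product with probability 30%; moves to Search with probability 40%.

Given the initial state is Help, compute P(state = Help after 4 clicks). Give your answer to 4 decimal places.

0.3286

Propagate the distribution vector 4 clicks from Help.
After 0 clicks: (1.0000, 0.0000, 0.0000)
After 1 click: (0.2500, 0.3500, 0.4000)
After 2 clicks: (0.3225, 0.4400, 0.2375)
After 3 clicks: (0.3279, 0.4499, 0.2223)
After 4 clicks: (0.3286, 0.4511, 0.2203)
P(in Help after 4 clicks) = 0.3286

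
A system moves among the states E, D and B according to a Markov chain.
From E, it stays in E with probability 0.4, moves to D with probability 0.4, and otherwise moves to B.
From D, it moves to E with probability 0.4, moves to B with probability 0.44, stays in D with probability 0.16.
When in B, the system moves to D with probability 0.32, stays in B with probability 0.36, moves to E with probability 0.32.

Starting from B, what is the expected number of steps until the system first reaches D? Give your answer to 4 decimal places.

2.8750

Let t(s) be the expected number of steps to first reach D from state s, with t(D) = 0. Conditioning on the first step:
t(E) = 1 + 0.4·t(E) + 0.2·t(B)
t(B) = 1 + 0.32·t(E) + 0.36·t(B)
Solving: t(E) = 2.6250, t(B) = 2.8750.
Expected steps from B to D: 2.8750.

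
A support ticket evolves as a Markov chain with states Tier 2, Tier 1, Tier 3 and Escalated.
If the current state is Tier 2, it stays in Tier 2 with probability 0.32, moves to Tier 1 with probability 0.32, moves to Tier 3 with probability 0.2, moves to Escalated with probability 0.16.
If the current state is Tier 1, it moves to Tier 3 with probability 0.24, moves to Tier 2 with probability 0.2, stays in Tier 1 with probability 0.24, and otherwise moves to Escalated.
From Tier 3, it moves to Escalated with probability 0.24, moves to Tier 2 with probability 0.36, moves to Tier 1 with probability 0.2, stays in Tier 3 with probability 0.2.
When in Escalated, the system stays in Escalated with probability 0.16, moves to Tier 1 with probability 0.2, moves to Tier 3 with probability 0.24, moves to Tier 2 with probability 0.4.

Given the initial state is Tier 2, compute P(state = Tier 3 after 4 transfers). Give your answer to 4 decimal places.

Propagate the distribution vector 4 transfers from Tier 2.
After 0 transfers: (1.0000, 0.0000, 0.0000, 0.0000)
After 1 transfer: (0.3200, 0.3200, 0.2000, 0.1600)
After 2 transfers: (0.3024, 0.2512, 0.2192, 0.2272)
After 3 transfers: (0.3168, 0.2463, 0.2191, 0.2177)
After 4 transfers: (0.3166, 0.2479, 0.2186, 0.2169)
P(in Tier 3 after 4 transfers) = 0.2186

0.2186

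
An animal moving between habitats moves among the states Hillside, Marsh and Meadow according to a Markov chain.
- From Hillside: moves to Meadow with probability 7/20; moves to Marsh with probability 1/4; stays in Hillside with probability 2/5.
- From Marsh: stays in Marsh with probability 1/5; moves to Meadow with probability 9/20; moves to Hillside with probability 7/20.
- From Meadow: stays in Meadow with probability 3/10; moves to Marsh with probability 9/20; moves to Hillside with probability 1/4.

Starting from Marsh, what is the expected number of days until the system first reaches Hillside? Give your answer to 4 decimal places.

Let t(s) be the expected number of days to first reach Hillside from state s, with t(Hillside) = 0. Conditioning on the first day:
t(Marsh) = 1 + 0.2·t(Marsh) + 0.45·t(Meadow)
t(Meadow) = 1 + 0.45·t(Marsh) + 0.3·t(Meadow)
Solving: t(Marsh) = 3.2168, t(Meadow) = 3.4965.
Expected days from Marsh to Hillside: 3.2168.

3.2168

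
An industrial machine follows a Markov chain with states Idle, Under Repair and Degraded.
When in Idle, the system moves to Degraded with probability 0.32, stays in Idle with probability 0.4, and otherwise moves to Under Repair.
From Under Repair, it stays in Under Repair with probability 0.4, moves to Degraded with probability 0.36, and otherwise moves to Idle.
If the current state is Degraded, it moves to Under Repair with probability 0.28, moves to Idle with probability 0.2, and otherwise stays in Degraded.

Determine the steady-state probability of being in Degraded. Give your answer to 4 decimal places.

0.4159

Let the stationary distribution be π with π = πP and π_1 + π_2 + π_3 = 1.
π_1 = 0.4·π_1 + 0.24·π_2 + 0.2·π_3
π_2 = 0.28·π_1 + 0.4·π_2 + 0.28·π_3
Solving with the normalization constraint gives π = (0.2659, 0.3182, 0.4159).
So the stationary probability of Degraded is 0.4159.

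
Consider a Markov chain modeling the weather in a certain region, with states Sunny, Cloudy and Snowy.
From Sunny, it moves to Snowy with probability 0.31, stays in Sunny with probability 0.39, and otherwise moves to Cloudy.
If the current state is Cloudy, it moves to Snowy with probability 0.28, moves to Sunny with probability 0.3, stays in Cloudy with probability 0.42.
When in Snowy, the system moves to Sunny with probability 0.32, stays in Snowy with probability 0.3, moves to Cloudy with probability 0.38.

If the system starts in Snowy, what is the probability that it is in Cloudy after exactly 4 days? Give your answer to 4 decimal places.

Propagate the distribution vector 4 days from Snowy.
After 0 days: (0.0000, 0.0000, 1.0000)
After 1 day: (0.3200, 0.3800, 0.3000)
After 2 days: (0.3348, 0.3696, 0.2956)
After 3 days: (0.3360, 0.3680, 0.2960)
After 4 days: (0.3362, 0.3678, 0.2960)
P(in Cloudy after 4 days) = 0.3678

0.3678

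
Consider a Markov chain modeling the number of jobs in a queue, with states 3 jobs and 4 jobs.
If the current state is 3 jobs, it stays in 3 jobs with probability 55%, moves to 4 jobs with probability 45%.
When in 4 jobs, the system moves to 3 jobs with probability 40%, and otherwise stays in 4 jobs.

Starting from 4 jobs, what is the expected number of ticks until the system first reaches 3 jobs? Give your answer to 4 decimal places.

Let t(s) be the expected number of ticks to first reach 3 jobs from state s, with t(3 jobs) = 0. Conditioning on the first tick:
t(4 jobs) = 1 + 0.6·t(4 jobs)
Solving: t(4 jobs) = 2.5000.
Expected ticks from 4 jobs to 3 jobs: 2.5000.

2.5000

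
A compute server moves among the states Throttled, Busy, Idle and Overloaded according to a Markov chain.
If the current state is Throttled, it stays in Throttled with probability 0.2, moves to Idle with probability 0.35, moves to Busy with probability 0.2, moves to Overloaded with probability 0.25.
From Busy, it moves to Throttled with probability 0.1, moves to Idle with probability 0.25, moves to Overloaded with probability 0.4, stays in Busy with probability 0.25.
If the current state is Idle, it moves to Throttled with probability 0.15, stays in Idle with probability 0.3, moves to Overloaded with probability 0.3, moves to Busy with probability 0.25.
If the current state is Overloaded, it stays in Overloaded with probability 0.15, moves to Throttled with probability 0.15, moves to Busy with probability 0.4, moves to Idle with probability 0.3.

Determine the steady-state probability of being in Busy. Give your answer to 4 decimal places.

0.2848

Let the stationary distribution be π with π = πP and π_1 + π_2 + π_3 + π_4 = 1.
π_1 = 0.2·π_1 + 0.1·π_2 + 0.15·π_3 + 0.15·π_4
π_2 = 0.2·π_1 + 0.25·π_2 + 0.25·π_3 + 0.4·π_4
π_3 = 0.35·π_1 + 0.25·π_2 + 0.3·π_3 + 0.3·π_4
Solving with the normalization constraint gives π = (0.1429, 0.2848, 0.2929, 0.2794).
So the stationary probability of Busy is 0.2848.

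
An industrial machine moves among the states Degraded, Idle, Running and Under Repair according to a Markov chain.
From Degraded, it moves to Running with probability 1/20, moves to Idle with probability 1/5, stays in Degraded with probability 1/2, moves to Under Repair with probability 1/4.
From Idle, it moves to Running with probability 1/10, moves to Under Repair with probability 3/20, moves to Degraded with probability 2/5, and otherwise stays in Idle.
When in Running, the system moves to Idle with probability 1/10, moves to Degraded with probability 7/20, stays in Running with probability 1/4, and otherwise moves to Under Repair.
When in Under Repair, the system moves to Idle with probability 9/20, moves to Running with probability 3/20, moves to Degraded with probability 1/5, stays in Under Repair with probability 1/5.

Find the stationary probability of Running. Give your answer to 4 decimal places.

0.1074

Let the stationary distribution be π with π = πP and π_1 + π_2 + π_3 + π_4 = 1.
π_1 = 0.5·π_1 + 0.4·π_2 + 0.35·π_3 + 0.2·π_4
π_2 = 0.2·π_1 + 0.35·π_2 + 0.1·π_3 + 0.45·π_4
π_3 = 0.05·π_1 + 0.1·π_2 + 0.25·π_3 + 0.15·π_4
Solving with the normalization constraint gives π = (0.3905, 0.2862, 0.1074, 0.2160).
So the stationary probability of Running is 0.1074.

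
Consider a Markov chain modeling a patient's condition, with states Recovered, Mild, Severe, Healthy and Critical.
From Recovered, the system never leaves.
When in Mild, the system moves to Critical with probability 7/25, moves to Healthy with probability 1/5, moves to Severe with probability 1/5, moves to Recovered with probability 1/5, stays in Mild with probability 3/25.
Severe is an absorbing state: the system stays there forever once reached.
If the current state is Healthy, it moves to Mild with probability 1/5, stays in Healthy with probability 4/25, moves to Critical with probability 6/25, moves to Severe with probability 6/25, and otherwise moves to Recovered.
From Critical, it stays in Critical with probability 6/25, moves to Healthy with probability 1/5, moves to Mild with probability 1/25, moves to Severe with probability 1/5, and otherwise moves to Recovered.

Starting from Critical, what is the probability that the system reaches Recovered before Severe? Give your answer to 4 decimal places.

Let h(s) be the probability of absorption at Recovered starting from transient state s. Then h(Recovered) = 1 and h(Severe) = 0. By first-step analysis:
h(Mild) = 0.2·1 + 0.12·h(Mild) + 0.2·0 + 0.2·h(Healthy) + 0.28·h(Critical)
h(Healthy) = 0.16·1 + 0.2·h(Mild) + 0.24·0 + 0.16·h(Healthy) + 0.24·h(Critical)
h(Critical) = 0.32·1 + 0.04·h(Mild) + 0.2·0 + 0.2·h(Healthy) + 0.24·h(Critical)
Solving: h(Mild) = 0.5186, h(Healthy) = 0.4780, h(Critical) = 0.5741.
Starting from Critical, the probability is 0.5741.

0.5741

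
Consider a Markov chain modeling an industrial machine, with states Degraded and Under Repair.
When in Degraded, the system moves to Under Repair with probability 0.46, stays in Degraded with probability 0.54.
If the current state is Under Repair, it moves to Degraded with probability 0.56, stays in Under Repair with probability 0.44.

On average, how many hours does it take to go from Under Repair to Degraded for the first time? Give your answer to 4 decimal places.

Let t(s) be the expected number of hours to first reach Degraded from state s, with t(Degraded) = 0. Conditioning on the first hour:
t(Under Repair) = 1 + 0.44·t(Under Repair)
Solving: t(Under Repair) = 1.7857.
Expected hours from Under Repair to Degraded: 1.7857.

1.7857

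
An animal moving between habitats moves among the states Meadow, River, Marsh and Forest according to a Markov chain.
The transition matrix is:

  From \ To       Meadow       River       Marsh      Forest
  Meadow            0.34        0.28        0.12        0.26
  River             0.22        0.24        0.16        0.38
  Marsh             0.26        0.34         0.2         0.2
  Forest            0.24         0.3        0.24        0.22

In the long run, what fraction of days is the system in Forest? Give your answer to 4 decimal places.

0.2726

Let the stationary distribution be π with π = πP and π_1 + π_2 + π_3 + π_4 = 1.
π_1 = 0.34·π_1 + 0.22·π_2 + 0.26·π_3 + 0.24·π_4
π_2 = 0.28·π_1 + 0.24·π_2 + 0.34·π_3 + 0.3·π_4
π_3 = 0.12·π_1 + 0.16·π_2 + 0.2·π_3 + 0.24·π_4
Solving with the normalization constraint gives π = (0.2643, 0.2848, 0.1784, 0.2726).
So the stationary probability of Forest is 0.2726.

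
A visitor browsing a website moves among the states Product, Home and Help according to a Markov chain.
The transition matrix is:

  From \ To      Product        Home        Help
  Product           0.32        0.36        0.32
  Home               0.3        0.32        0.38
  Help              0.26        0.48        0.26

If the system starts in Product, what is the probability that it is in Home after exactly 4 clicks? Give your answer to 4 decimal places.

0.3835

Propagate the distribution vector 4 clicks from Product.
After 0 clicks: (1.0000, 0.0000, 0.0000)
After 1 click: (0.3200, 0.3600, 0.3200)
After 2 clicks: (0.2936, 0.3840, 0.3224)
After 3 clicks: (0.2930, 0.3833, 0.3237)
After 4 clicks: (0.2929, 0.3835, 0.3236)
P(in Home after 4 clicks) = 0.3835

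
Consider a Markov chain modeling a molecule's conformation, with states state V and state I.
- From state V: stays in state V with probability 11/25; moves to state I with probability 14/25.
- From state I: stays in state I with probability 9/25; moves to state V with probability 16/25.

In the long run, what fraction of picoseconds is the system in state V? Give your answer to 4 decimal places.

Let the stationary distribution be π with π = πP and π_1 + π_2 = 1.
π_1 = 0.44·π_1 + 0.64·π_2
Solving with the normalization constraint gives π = (0.5333, 0.4667).
So the stationary probability of state V is 0.5333.

0.5333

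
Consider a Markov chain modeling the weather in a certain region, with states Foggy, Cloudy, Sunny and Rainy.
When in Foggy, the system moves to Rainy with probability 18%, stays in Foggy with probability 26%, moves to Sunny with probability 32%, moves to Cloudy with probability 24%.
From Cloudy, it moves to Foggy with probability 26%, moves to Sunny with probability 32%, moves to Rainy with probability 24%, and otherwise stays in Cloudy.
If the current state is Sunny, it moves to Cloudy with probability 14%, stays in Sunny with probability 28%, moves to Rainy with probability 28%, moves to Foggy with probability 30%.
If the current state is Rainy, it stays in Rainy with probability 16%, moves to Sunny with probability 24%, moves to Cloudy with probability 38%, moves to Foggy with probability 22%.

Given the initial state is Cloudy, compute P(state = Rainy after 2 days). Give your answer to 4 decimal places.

0.2180

Propagate the distribution vector 2 days from Cloudy.
After 0 days: (0.0000, 1.0000, 0.0000, 0.0000)
After 1 day: (0.2600, 0.1800, 0.3200, 0.2400)
After 2 days: (0.2632, 0.2308, 0.2880, 0.2180)
P(in Rainy after 2 days) = 0.2180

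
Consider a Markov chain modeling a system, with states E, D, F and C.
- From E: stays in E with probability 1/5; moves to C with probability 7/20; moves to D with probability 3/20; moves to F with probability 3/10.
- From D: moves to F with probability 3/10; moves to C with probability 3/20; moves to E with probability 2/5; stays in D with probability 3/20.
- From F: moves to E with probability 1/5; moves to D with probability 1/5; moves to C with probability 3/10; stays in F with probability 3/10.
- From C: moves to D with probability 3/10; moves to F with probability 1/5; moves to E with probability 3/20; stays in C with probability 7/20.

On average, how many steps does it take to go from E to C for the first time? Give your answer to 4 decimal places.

3.3113

Let t(s) be the expected number of steps to first reach C from state s, with t(C) = 0. Conditioning on the first step:
t(E) = 1 + 0.2·t(E) + 0.15·t(D) + 0.3·t(F)
t(D) = 1 + 0.4·t(E) + 0.15·t(D) + 0.3·t(F)
t(F) = 1 + 0.2·t(E) + 0.2·t(D) + 0.3·t(F)
Solving: t(E) = 3.3113, t(D) = 3.9735, t(F) = 3.5099.
Expected steps from E to C: 3.3113.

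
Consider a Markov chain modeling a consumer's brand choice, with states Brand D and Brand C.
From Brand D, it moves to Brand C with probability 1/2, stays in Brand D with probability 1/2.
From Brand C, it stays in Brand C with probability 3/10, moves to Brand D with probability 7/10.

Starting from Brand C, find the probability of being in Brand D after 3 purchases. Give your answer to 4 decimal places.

0.5880

Propagate the distribution vector 3 purchases from Brand C.
After 0 purchases: (0.0000, 1.0000)
After 1 purchase: (0.7000, 0.3000)
After 2 purchases: (0.5600, 0.4400)
After 3 purchases: (0.5880, 0.4120)
P(in Brand D after 3 purchases) = 0.5880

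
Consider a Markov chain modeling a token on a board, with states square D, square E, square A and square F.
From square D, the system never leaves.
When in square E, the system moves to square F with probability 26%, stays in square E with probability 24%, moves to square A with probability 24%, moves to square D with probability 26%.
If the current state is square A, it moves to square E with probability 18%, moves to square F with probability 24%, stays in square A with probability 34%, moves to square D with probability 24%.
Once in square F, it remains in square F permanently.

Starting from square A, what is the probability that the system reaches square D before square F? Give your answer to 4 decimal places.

Let h(s) be the probability of absorption at square D starting from transient state s. Then h(square D) = 1 and h(square F) = 0. By first-step analysis:
h(square E) = 0.26·1 + 0.24·h(square E) + 0.24·h(square A) + 0.26·0
h(square A) = 0.24·1 + 0.18·h(square E) + 0.34·h(square A) + 0.24·0
Solving: h(square E) = 0.5000, h(square A) = 0.5000.
Starting from square A, the probability is 0.5000.

0.5000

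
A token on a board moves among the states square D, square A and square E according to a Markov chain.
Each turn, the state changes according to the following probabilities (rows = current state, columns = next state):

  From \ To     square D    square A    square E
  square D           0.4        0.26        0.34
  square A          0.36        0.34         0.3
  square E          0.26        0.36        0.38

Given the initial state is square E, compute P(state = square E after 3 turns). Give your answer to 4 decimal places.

0.3406

Propagate the distribution vector 3 turns from square E.
After 0 turns: (0.0000, 0.0000, 1.0000)
After 1 turn: (0.2600, 0.3600, 0.3800)
After 2 turns: (0.3324, 0.3268, 0.3408)
After 3 turns: (0.3392, 0.3202, 0.3406)
P(in square E after 3 turns) = 0.3406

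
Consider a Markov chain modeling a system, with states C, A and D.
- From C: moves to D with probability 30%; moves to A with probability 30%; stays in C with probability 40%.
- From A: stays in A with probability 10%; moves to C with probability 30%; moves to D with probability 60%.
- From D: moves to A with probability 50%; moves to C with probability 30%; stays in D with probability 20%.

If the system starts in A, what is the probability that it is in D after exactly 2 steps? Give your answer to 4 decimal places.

0.2700

Sum over the intermediate state after 1 step:
P = P(A→C)·P(C→D) + P(A→A)·P(A→D) + P(A→D)·P(D→D)
  = 0.3×0.3 + 0.1×0.6 + 0.6×0.2
  = 0.0900 + 0.0600 + 0.1200 = 0.2700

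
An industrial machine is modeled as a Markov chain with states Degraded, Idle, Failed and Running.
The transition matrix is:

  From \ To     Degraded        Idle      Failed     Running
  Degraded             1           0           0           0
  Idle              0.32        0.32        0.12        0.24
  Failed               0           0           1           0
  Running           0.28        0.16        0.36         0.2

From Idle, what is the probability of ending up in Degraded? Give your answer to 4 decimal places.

Let h(s) be the probability of absorption at Degraded starting from transient state s. Then h(Degraded) = 1 and h(Failed) = 0. By first-step analysis:
h(Idle) = 0.32·1 + 0.32·h(Idle) + 0.12·0 + 0.24·h(Running)
h(Running) = 0.28·1 + 0.16·h(Idle) + 0.36·0 + 0.2·h(Running)
Solving: h(Idle) = 0.6392, h(Running) = 0.4778.
Starting from Idle, the probability is 0.6392.

0.6392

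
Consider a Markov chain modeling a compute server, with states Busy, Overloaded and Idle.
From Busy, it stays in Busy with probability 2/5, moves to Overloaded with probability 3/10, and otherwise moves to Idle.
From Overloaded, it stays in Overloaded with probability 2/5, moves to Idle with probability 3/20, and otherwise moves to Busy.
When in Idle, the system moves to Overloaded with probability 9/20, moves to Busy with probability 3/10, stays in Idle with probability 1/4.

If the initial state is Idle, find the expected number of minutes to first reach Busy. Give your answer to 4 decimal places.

Let t(s) be the expected number of minutes to first reach Busy from state s, with t(Busy) = 0. Conditioning on the first minute:
t(Overloaded) = 1 + 0.4·t(Overloaded) + 0.15·t(Idle)
t(Idle) = 1 + 0.45·t(Overloaded) + 0.25·t(Idle)
Solving: t(Overloaded) = 2.3529, t(Idle) = 2.7451.
Expected minutes from Idle to Busy: 2.7451.

2.7451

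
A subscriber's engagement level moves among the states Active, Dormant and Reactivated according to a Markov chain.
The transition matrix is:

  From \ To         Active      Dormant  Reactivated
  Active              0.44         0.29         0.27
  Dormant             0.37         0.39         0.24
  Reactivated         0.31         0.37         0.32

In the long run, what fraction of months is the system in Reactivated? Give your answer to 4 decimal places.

0.2733

Let the stationary distribution be π with π = πP and π_1 + π_2 + π_3 = 1.
π_1 = 0.44·π_1 + 0.37·π_2 + 0.31·π_3
π_2 = 0.29·π_1 + 0.39·π_2 + 0.37·π_3
Solving with the normalization constraint gives π = (0.3802, 0.3465, 0.2733).
So the stationary probability of Reactivated is 0.2733.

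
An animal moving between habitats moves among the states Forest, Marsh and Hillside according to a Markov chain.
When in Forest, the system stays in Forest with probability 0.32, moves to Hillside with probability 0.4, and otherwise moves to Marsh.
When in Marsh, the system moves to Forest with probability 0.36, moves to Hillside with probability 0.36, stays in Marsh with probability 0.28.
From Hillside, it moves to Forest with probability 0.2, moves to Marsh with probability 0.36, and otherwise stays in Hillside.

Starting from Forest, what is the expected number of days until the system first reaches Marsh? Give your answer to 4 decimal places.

3.1915

Let t(s) be the expected number of days to first reach Marsh from state s, with t(Marsh) = 0. Conditioning on the first day:
t(Forest) = 1 + 0.32·t(Forest) + 0.4·t(Hillside)
t(Hillside) = 1 + 0.2·t(Forest) + 0.44·t(Hillside)
Solving: t(Forest) = 3.1915, t(Hillside) = 2.9255.
Expected days from Forest to Marsh: 3.1915.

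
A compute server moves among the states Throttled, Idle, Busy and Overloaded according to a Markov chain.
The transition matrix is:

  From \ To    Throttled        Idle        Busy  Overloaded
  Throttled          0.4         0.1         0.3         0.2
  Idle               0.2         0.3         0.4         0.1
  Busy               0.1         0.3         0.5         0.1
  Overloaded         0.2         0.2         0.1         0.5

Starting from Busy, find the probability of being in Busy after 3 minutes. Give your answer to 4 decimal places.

0.3790

Propagate the distribution vector 3 minutes from Busy.
After 0 minutes: (0.0000, 0.0000, 1.0000, 0.0000)
After 1 minute: (0.1000, 0.3000, 0.5000, 0.1000)
After 2 minutes: (0.1700, 0.2700, 0.4100, 0.1500)
After 3 minutes: (0.1930, 0.2510, 0.3790, 0.1770)
P(in Busy after 3 minutes) = 0.3790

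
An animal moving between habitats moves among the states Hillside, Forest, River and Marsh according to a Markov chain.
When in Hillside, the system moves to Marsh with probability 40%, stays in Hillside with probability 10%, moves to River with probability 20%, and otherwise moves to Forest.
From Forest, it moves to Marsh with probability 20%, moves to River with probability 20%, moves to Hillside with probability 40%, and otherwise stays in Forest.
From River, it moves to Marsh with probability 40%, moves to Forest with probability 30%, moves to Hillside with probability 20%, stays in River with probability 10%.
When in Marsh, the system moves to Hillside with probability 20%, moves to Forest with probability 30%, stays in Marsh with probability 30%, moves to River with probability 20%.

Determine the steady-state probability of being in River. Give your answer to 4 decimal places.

0.1818

Let the stationary distribution be π with π = πP and π_1 + π_2 + π_3 + π_4 = 1.
π_1 = 0.1·π_1 + 0.4·π_2 + 0.2·π_3 + 0.2·π_4
π_2 = 0.3·π_1 + 0.2·π_2 + 0.3·π_3 + 0.3·π_4
π_3 = 0.2·π_1 + 0.2·π_2 + 0.1·π_3 + 0.2·π_4
Solving with the normalization constraint gives π = (0.2314, 0.2727, 0.1818, 0.3140).
So the stationary probability of River is 0.1818.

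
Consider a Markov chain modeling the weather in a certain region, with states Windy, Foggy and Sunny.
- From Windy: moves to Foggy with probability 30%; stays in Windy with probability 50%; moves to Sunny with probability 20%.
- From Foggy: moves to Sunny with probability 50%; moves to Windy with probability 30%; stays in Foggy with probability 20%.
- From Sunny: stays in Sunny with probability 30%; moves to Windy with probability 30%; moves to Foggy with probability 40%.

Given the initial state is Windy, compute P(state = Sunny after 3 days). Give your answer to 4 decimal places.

0.3180

Propagate the distribution vector 3 days from Windy.
After 0 days: (1.0000, 0.0000, 0.0000)
After 1 day: (0.5000, 0.3000, 0.2000)
After 2 days: (0.4000, 0.2900, 0.3100)
After 3 days: (0.3800, 0.3020, 0.3180)
P(in Sunny after 3 days) = 0.3180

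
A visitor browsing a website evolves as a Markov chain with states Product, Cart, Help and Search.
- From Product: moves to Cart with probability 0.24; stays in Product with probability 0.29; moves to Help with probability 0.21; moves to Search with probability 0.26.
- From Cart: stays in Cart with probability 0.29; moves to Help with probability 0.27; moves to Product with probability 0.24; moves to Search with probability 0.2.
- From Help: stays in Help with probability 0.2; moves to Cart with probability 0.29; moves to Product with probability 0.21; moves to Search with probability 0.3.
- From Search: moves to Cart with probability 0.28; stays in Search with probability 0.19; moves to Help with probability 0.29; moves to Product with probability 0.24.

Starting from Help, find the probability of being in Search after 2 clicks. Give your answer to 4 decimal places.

Propagate the distribution vector 2 clicks from Help.
After 0 clicks: (0.0000, 0.0000, 1.0000, 0.0000)
After 1 click: (0.2100, 0.2900, 0.2000, 0.3000)
After 2 clicks: (0.2445, 0.2765, 0.2494, 0.2296)
P(in Search after 2 clicks) = 0.2296

0.2296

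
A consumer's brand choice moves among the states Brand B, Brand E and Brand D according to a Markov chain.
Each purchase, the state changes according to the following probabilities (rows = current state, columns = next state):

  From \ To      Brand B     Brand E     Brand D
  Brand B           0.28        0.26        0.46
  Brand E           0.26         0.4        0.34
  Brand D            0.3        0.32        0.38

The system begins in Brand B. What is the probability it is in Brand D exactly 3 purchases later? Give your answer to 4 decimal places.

Propagate the distribution vector 3 purchases from Brand B.
After 0 purchases: (1.0000, 0.0000, 0.0000)
After 1 purchase: (0.2800, 0.2600, 0.4600)
After 2 purchases: (0.2840, 0.3240, 0.3920)
After 3 purchases: (0.2814, 0.3289, 0.3898)
P(in Brand D after 3 purchases) = 0.3898

0.3898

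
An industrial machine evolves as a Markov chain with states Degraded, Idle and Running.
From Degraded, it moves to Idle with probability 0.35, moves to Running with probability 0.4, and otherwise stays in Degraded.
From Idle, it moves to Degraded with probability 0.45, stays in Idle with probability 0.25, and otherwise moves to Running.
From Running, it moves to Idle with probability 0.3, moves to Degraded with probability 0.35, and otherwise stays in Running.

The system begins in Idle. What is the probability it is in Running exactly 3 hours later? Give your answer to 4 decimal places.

0.3510

Propagate the distribution vector 3 hours from Idle.
After 0 hours: (0.0000, 1.0000, 0.0000)
After 1 hour: (0.4500, 0.2500, 0.3000)
After 2 hours: (0.3300, 0.3100, 0.3600)
After 3 hours: (0.3480, 0.3010, 0.3510)
P(in Running after 3 hours) = 0.3510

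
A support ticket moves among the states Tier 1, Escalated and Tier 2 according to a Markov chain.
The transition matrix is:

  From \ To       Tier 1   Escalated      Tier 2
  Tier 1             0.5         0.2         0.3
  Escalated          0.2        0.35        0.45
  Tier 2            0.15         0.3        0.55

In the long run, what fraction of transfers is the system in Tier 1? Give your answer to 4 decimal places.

Let the stationary distribution be π with π = πP and π_1 + π_2 + π_3 = 1.
π_1 = 0.5·π_1 + 0.2·π_2 + 0.15·π_3
π_2 = 0.2·π_1 + 0.35·π_2 + 0.3·π_3
Solving with the normalization constraint gives π = (0.2530, 0.2892, 0.4578).
So the stationary probability of Tier 1 is 0.2530.

0.2530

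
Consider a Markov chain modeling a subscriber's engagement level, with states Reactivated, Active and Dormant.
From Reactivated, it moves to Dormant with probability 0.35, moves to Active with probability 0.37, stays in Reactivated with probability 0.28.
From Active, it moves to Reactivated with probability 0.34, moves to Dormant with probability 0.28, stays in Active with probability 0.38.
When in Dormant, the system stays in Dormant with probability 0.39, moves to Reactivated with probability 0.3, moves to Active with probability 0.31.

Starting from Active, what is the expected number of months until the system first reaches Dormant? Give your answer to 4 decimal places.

Let t(s) be the expected number of months to first reach Dormant from state s, with t(Dormant) = 0. Conditioning on the first month:
t(Reactivated) = 1 + 0.28·t(Reactivated) + 0.37·t(Active)
t(Active) = 1 + 0.34·t(Reactivated) + 0.38·t(Active)
Solving: t(Reactivated) = 3.0880, t(Active) = 3.3063.
Expected months from Active to Dormant: 3.3063.

3.3063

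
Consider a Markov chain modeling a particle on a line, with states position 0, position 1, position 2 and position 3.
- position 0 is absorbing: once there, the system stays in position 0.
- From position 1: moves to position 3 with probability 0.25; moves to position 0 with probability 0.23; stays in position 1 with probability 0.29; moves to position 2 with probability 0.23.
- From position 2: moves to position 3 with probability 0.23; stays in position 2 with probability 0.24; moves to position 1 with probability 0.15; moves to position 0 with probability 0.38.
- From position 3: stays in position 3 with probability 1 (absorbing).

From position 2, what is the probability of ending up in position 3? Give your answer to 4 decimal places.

Let h(s) be the probability of absorption at position 3 starting from transient state s. Then h(position 3) = 1 and h(position 0) = 0. By first-step analysis:
h(position 1) = 0.23·0 + 0.29·h(position 1) + 0.23·h(position 2) + 0.25·1
h(position 2) = 0.38·0 + 0.15·h(position 1) + 0.24·h(position 2) + 0.23·1
Solving: h(position 1) = 0.4809, h(position 2) = 0.3975.
Starting from position 2, the probability is 0.3975.

0.3975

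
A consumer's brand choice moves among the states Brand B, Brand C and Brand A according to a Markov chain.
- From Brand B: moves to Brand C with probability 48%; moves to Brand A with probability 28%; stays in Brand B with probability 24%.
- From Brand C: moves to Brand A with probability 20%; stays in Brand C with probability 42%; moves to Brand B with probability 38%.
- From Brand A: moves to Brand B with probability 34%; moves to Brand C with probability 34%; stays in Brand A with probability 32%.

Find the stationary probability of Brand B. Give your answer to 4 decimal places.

Let the stationary distribution be π with π = πP and π_1 + π_2 + π_3 = 1.
π_1 = 0.24·π_1 + 0.38·π_2 + 0.34·π_3
π_2 = 0.48·π_1 + 0.42·π_2 + 0.34·π_3
Solving with the normalization constraint gives π = (0.3243, 0.4189, 0.2568).
So the stationary probability of Brand B is 0.3243.

0.3243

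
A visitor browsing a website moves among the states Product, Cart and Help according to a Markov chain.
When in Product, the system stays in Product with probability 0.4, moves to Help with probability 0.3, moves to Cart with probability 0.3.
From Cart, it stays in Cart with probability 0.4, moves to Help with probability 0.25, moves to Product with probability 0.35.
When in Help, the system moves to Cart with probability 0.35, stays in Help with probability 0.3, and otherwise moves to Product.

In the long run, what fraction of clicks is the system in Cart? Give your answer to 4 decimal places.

Let the stationary distribution be π with π = πP and π_1 + π_2 + π_3 = 1.
π_1 = 0.4·π_1 + 0.35·π_2 + 0.35·π_3
π_2 = 0.3·π_1 + 0.4·π_2 + 0.35·π_3
Solving with the normalization constraint gives π = (0.3684, 0.3490, 0.2825).
So the stationary probability of Cart is 0.3490.

0.3490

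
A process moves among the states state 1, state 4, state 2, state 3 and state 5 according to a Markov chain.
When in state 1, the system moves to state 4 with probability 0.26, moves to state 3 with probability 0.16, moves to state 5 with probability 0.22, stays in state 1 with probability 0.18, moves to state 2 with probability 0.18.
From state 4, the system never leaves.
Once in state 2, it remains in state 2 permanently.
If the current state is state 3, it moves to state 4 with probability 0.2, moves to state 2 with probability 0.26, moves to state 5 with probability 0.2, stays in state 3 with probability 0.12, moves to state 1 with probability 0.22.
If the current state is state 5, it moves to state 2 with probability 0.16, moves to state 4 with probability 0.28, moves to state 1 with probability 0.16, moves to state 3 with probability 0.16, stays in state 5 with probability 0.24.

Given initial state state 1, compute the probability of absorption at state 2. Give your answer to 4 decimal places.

Let h(s) be the probability of absorption at state 2 starting from transient state s. Then h(state 2) = 1 and h(state 4) = 0. By first-step analysis:
h(state 1) = 0.18·h(state 1) + 0.26·0 + 0.18·1 + 0.16·h(state 3) + 0.22·h(state 5)
h(state 3) = 0.22·h(state 1) + 0.2·0 + 0.26·1 + 0.12·h(state 3) + 0.2·h(state 5)
h(state 5) = 0.16·h(state 1) + 0.28·0 + 0.16·1 + 0.16·h(state 3) + 0.24·h(state 5)
Solving: h(state 1) = 0.4240, h(state 3) = 0.4932, h(state 5) = 0.4036.
Starting from state 1, the probability is 0.4240.

0.4240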